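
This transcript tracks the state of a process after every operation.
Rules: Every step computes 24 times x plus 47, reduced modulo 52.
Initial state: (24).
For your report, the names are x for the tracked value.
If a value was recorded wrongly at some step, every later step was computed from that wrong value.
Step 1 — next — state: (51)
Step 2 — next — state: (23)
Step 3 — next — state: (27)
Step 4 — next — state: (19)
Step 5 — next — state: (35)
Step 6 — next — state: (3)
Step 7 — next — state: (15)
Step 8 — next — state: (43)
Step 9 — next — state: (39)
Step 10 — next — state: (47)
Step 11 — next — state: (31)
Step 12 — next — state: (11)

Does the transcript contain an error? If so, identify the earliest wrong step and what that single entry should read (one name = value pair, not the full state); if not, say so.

Step 1: x = (24*24 + 47) mod 52 = 51 — same as recorded.
Step 2: x = (24*51 + 47) mod 52 = 23 — consistent with the transcript.
Step 3: x = (24*23 + 47) mod 52 = 27 — matches.
Step 4: x = (24*27 + 47) mod 52 = 19 — verified.
Step 5: x = (24*19 + 47) mod 52 = 35 — checks out.
Step 6: x = (24*35 + 47) mod 52 = 3 — matches.
Step 7: x = (24*3 + 47) mod 52 = 15 — no discrepancy.
Step 8: x = (24*15 + 47) mod 52 = 43 — agrees with the transcript.
Step 9: x = (24*43 + 47) mod 52 = 39 — agrees with the transcript.
Step 10: x = (24*39 + 47) mod 52 = 47 — exactly as logged.
Step 11: x = (24*47 + 47) mod 52 = 31 — consistent with the transcript.
Step 12: x = (24*31 + 47) mod 52 = 11 — same as recorded.
The whole run recomputes cleanly — no discrepancies.

no error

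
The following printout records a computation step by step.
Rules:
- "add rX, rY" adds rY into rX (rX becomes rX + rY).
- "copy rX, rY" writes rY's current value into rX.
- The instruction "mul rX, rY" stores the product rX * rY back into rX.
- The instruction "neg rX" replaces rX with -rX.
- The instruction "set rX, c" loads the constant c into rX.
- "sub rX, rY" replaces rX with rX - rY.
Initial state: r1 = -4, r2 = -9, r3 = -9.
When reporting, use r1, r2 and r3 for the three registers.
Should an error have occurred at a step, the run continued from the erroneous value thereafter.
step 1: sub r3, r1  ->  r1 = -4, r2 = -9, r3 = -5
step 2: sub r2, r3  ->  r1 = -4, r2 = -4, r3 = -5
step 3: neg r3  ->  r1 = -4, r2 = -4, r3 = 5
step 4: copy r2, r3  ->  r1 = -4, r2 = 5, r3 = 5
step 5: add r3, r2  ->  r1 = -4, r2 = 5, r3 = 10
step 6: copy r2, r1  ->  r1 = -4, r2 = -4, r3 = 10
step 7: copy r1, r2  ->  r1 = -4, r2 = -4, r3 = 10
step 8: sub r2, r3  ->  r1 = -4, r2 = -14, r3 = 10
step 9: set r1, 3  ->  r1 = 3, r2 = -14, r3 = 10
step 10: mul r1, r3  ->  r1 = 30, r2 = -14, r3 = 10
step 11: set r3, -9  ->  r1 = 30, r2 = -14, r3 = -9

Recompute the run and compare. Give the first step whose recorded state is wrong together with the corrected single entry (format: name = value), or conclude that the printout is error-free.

no error

Recomputing the run from the initial state:
step 1: r1 = -4, r2 = -9, r3 = -5
step 2: r1 = -4, r2 = -4, r3 = -5
step 3: r1 = -4, r2 = -4, r3 = 5
step 4: r1 = -4, r2 = 5, r3 = 5
step 5: r1 = -4, r2 = 5, r3 = 10
step 6: r1 = -4, r2 = -4, r3 = 10
step 7: r1 = -4, r2 = -4, r3 = 10
step 8: r1 = -4, r2 = -14, r3 = 10
step 9: r1 = 3, r2 = -14, r3 = 10
step 10: r1 = 30, r2 = -14, r3 = 10
step 11: r1 = 30, r2 = -14, r3 = -9
This matches the printout at every step.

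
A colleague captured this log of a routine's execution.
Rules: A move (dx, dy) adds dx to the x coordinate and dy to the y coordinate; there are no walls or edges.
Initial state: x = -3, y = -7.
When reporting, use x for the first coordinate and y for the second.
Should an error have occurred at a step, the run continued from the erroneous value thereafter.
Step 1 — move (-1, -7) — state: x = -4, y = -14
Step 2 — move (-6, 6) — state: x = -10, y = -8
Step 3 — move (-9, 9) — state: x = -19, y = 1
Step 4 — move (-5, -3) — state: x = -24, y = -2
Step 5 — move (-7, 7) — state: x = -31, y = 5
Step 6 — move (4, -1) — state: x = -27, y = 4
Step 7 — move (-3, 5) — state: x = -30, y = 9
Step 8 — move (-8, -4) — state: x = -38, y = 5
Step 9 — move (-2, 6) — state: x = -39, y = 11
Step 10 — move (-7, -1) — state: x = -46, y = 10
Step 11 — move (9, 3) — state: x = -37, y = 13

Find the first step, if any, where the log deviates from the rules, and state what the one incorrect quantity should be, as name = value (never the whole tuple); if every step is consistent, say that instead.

step 9, x = -40

step 1: x = -3 + (-1) = -4, y = -7 + (-7) = -14 -> same as recorded
step 2: x = -4 + (-6) = -10, y = -14 + (6) = -8 -> verified
step 3: x = -10 + (-9) = -19, y = -8 + (9) = 1 -> in agreement
step 4: x = -19 + (-5) = -24, y = 1 + (-3) = -2 -> in agreement
step 5: x = -24 + (-7) = -31, y = -2 + (7) = 5 -> same as recorded
step 6: x = -31 + (4) = -27, y = 5 + (-1) = 4 -> verified
step 7: x = -27 + (-3) = -30, y = 4 + (5) = 9 -> no discrepancy
step 8: x = -30 + (-8) = -38, y = 9 + (-4) = 5 -> checks out
step 9: x = -38 + (-2) = -40, y = 5 + (6) = 11 -> the entry is off here
That makes step 9 the first incorrect line — x = -40 is what it should show.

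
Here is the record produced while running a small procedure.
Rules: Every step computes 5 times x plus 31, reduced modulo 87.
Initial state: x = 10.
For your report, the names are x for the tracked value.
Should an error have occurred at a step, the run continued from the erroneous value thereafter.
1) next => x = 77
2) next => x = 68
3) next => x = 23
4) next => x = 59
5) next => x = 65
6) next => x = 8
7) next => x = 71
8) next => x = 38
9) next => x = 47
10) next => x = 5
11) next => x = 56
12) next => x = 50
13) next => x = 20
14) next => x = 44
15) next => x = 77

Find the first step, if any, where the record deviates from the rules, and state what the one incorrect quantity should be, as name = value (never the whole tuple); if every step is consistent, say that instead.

step 1, x = 81

1. x = (5*10 + 31) mod 87 = 81 (not what was recorded)
That makes step 1 the first incorrect line — x = 81 is what it should show.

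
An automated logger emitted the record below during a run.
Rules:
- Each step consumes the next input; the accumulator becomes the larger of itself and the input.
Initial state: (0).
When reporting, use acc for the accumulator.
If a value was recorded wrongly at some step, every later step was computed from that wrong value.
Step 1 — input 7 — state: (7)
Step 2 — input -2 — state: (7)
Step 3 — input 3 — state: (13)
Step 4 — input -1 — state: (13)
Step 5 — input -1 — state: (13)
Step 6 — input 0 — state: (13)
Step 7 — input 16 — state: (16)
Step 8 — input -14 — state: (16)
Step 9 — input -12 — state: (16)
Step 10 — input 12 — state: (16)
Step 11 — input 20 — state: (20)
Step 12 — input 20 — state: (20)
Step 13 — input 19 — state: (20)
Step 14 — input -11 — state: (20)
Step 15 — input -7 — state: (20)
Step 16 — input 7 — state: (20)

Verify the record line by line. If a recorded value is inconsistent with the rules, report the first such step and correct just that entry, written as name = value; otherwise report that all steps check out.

step 3, acc = 7

Recomputing the run from the initial state:
step 1: acc = 7
step 2: acc = 7
step 3: acc = 7
step 4: acc = 7
step 5: acc = 7
step 6: acc = 7
step 7: acc = 16
step 8: acc = 16
step 9: acc = 16
step 10: acc = 16
step 11: acc = 20
step 12: acc = 20
step 13: acc = 20
step 14: acc = 20
step 15: acc = 20
step 16: acc = 20
The first disagreement with the record is at step 3, where the value should be acc = 7.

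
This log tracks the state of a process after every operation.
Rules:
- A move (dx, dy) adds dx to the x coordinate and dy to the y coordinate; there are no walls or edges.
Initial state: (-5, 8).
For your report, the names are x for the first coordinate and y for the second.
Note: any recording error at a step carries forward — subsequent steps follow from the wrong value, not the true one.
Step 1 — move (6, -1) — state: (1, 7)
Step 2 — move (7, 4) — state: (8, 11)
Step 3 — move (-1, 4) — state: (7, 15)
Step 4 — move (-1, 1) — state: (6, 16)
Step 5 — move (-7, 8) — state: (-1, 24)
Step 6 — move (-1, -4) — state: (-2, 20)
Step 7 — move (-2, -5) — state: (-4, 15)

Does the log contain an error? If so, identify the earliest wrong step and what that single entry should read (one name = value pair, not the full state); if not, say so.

no error

Step 1: x = -5 + (6) = 1, y = 8 + (-1) = 7 — no discrepancy.
Step 2: x = 1 + (7) = 8, y = 7 + (4) = 11 — consistent with the log.
Step 3: x = 8 + (-1) = 7, y = 11 + (4) = 15 — checks out.
Step 4: x = 7 + (-1) = 6, y = 15 + (1) = 16 — in agreement.
Step 5: x = 6 + (-7) = -1, y = 16 + (8) = 24 — confirmed correct.
Step 6: x = -1 + (-1) = -2, y = 24 + (-4) = 20 — checks out.
Step 7: x = -2 + (-2) = -4, y = 20 + (-5) = 15 — checks out.
The whole run recomputes cleanly — no discrepancies.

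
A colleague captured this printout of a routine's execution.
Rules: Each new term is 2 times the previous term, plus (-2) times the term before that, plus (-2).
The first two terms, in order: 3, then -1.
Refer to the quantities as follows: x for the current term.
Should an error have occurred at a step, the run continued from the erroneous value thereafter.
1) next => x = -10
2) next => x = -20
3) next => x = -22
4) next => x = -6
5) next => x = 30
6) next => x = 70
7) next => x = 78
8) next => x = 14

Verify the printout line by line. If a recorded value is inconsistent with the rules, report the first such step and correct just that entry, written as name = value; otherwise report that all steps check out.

Recomputing the run from the initial state:
step 1: x = -10
step 2: x = -20
step 3: x = -22
step 4: x = -6
step 5: x = 30
step 6: x = 70
step 7: x = 78
step 8: x = 14
This matches the printout at every step.

no error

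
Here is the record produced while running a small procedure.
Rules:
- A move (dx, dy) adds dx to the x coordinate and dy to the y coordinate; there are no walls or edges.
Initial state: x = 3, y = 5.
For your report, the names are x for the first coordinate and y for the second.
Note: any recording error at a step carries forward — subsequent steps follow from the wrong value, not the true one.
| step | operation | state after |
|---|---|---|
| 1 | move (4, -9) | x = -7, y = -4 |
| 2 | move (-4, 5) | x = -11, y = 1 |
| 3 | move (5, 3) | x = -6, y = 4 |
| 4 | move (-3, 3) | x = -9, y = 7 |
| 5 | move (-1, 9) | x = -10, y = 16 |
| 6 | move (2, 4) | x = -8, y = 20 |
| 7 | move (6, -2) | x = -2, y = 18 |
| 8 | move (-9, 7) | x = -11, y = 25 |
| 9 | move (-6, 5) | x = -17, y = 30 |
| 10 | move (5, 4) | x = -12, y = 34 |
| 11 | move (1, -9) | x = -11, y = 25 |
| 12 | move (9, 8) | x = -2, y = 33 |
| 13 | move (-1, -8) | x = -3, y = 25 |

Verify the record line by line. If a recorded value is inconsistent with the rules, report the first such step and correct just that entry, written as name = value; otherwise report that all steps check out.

Recomputing the run from the initial state:
step 1: x = 7, y = -4
step 2: x = 3, y = 1
step 3: x = 8, y = 4
step 4: x = 5, y = 7
step 5: x = 4, y = 16
step 6: x = 6, y = 20
step 7: x = 12, y = 18
step 8: x = 3, y = 25
step 9: x = -3, y = 30
step 10: x = 2, y = 34
step 11: x = 3, y = 25
step 12: x = 12, y = 33
step 13: x = 11, y = 25
The first disagreement with the record is at step 1, where the value should be x = 7.

step 1, x = 7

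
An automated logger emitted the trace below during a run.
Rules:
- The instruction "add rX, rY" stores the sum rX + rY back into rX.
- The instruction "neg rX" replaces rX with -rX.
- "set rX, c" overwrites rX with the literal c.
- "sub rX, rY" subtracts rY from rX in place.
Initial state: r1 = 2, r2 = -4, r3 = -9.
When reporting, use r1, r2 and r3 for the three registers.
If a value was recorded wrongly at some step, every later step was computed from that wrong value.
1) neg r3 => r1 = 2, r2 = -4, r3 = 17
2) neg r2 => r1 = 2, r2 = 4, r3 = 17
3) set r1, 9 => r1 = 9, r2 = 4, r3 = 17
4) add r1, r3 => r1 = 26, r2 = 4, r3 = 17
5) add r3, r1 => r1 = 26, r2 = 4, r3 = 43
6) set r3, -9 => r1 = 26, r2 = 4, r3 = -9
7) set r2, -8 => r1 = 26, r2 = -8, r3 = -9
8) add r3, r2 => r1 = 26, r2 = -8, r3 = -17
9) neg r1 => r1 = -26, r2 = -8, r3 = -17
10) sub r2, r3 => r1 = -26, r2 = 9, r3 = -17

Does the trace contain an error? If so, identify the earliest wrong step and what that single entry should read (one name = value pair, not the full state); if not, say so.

Step 1: r3 = -(-9) = 9 — first mismatch against the trace.
First incorrect step: 1; the correct value is r3 = 9.

step 1, r3 = 9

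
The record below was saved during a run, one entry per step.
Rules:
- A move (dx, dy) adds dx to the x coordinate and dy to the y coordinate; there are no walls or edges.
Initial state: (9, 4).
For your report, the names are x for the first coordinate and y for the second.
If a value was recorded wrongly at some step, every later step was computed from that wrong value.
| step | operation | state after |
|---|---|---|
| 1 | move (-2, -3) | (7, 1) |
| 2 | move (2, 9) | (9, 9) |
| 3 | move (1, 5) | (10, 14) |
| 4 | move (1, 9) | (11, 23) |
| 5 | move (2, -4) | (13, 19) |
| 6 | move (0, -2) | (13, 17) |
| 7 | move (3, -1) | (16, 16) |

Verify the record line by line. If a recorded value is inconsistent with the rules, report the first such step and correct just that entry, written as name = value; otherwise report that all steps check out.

1. x = 9 + (-2) = 7, y = 4 + (-3) = 1 (same as recorded)
2. x = 7 + (2) = 9, y = 1 + (9) = 10 (the recorded entry deviates here)
First incorrect step: 2; the correct value is y = 10.

step 2, y = 10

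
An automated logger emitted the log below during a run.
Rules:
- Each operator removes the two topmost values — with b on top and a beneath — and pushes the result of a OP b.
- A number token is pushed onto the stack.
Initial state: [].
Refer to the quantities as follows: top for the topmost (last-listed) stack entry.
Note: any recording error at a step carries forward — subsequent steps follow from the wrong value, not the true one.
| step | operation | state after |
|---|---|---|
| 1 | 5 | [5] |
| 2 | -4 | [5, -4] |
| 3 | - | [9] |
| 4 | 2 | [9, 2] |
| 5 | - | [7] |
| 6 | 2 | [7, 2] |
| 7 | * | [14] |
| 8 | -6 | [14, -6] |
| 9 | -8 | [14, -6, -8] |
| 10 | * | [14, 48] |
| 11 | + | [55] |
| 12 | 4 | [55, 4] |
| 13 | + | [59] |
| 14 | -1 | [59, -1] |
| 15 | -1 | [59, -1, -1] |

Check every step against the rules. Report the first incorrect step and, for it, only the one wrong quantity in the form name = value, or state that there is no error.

step 11, top = 62

step 1: push 5: top = 5 -> consistent with the log
step 2: push -4: top = -4 -> verified
step 3: 5 - -4 = 9 -> exactly as logged
step 4: push 2: top = 2 -> no discrepancy
step 5: 9 - 2 = 7 -> checks out
step 6: push 2: top = 2 -> matches
step 7: 7 * 2 = 14 -> in agreement
step 8: push -6: top = -6 -> consistent with the log
step 9: push -8: top = -8 -> confirmed correct
step 10: -6 * -8 = 48 -> confirmed correct
step 11: 14 + 48 = 62 -> the log disagrees here
The earliest wrong entry is at step 11: it should read top = 62.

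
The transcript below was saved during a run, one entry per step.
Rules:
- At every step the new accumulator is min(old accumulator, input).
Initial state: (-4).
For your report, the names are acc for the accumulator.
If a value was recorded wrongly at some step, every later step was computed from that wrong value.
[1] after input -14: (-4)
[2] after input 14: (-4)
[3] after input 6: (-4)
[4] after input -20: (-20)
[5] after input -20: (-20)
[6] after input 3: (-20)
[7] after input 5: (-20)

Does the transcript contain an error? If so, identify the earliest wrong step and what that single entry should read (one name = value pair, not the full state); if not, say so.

step 1, acc = -14

Recomputing the run from the initial state:
step 1: acc = -14
step 2: acc = -14
step 3: acc = -14
step 4: acc = -20
step 5: acc = -20
step 6: acc = -20
step 7: acc = -20
The first disagreement with the transcript is at step 1, where the value should be acc = -14.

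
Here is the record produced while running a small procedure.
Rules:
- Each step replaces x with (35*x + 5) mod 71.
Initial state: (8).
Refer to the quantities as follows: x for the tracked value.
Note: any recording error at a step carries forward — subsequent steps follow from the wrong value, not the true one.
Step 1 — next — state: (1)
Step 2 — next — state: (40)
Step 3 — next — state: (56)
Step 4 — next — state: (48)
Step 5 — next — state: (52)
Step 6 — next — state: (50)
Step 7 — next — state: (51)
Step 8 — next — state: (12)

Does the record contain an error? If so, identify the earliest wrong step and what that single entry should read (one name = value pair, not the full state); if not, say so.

step 8, x = 15

Recomputing the run from the initial state:
step 1: x = 1
step 2: x = 40
step 3: x = 56
step 4: x = 48
step 5: x = 52
step 6: x = 50
step 7: x = 51
step 8: x = 15
The first disagreement with the record is at step 8, where the value should be x = 15.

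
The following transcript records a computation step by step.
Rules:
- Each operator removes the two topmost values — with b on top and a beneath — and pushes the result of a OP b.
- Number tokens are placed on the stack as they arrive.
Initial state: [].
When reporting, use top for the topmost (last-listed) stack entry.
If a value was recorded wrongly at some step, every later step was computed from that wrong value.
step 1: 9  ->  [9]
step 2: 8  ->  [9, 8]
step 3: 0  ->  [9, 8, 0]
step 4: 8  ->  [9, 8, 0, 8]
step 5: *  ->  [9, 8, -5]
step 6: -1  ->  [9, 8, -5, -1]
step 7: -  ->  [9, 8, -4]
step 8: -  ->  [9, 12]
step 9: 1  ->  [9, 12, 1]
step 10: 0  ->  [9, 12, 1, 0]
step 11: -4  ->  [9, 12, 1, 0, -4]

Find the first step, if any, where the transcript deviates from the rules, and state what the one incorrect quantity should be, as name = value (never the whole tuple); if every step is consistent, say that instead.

step 1: push 9: top = 9 -> checks out
step 2: push 8: top = 8 -> matches
step 3: push 0: top = 0 -> same as recorded
step 4: push 8: top = 8 -> consistent with the transcript
step 5: 0 * 8 = 0 -> the entry is off here
Conclusion: step 5 carries the first error; the entry should be top = 0.

step 5, top = 0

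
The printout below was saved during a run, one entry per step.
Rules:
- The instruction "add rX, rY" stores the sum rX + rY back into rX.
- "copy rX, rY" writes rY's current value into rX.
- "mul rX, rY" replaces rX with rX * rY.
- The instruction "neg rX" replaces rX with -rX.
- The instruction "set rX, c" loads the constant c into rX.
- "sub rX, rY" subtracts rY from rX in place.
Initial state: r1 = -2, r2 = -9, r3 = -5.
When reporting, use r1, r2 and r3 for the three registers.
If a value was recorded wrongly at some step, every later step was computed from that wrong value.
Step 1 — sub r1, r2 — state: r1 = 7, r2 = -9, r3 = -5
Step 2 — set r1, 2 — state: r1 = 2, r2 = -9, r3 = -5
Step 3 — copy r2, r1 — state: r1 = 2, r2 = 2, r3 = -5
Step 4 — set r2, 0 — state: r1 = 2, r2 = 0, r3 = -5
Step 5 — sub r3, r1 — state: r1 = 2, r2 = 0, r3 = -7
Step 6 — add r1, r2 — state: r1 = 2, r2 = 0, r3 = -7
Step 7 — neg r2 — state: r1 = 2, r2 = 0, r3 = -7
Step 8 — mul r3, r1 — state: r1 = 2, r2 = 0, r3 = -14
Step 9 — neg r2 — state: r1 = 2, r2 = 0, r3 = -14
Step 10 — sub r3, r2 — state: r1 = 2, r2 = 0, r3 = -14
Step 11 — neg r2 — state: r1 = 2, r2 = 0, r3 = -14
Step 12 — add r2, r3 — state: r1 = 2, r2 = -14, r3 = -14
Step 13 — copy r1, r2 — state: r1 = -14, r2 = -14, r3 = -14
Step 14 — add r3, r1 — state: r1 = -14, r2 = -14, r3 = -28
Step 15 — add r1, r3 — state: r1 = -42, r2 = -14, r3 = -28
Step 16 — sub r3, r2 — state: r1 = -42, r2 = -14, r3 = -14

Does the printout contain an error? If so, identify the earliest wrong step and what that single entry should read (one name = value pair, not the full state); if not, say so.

no error

Step 1: r1 = -2 - -9 = 7 — same as recorded.
Step 2: r1 = 2 — agrees with the printout.
Step 3: r2 = 2 — in agreement.
Step 4: r2 = 0 — confirmed correct.
Step 5: r3 = -5 - 2 = -7 — matches.
Step 6: r1 = 2 + 0 = 2 — in agreement.
Step 7: r2 = -(0) = 0 — no discrepancy.
Step 8: r3 = -7 * 2 = -14 — verified.
Step 9: r2 = -(0) = 0 — matches.
Step 10: r3 = -14 - 0 = -14 — consistent with the printout.
Step 11: r2 = -(0) = 0 — agrees with the printout.
Step 12: r2 = 0 + -14 = -14 — exactly as logged.
Step 13: r1 = -14 — in agreement.
Step 14: r3 = -14 + -14 = -28 — no discrepancy.
Step 15: r1 = -14 + -28 = -42 — matches.
Step 16: r3 = -28 - -14 = -14 — consistent with the printout.
Nothing is out of place; the run is error-free.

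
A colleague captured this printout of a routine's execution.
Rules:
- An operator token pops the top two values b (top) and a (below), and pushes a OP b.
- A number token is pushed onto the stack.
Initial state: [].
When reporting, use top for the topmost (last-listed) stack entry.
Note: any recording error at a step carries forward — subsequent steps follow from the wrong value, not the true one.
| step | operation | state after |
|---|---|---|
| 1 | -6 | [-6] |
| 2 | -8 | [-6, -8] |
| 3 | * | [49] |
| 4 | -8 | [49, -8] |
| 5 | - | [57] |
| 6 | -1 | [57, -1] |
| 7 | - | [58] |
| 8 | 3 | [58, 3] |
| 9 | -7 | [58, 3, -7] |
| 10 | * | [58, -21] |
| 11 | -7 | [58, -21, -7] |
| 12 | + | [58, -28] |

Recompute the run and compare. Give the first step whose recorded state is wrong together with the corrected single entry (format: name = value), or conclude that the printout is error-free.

Step 1: push -6: top = -6 — exactly as logged.
Step 2: push -8: top = -8 — no discrepancy.
Step 3: -6 * -8 = 48 — the printout disagrees here.
First incorrect step: 3; the correct value is top = 48.

step 3, top = 48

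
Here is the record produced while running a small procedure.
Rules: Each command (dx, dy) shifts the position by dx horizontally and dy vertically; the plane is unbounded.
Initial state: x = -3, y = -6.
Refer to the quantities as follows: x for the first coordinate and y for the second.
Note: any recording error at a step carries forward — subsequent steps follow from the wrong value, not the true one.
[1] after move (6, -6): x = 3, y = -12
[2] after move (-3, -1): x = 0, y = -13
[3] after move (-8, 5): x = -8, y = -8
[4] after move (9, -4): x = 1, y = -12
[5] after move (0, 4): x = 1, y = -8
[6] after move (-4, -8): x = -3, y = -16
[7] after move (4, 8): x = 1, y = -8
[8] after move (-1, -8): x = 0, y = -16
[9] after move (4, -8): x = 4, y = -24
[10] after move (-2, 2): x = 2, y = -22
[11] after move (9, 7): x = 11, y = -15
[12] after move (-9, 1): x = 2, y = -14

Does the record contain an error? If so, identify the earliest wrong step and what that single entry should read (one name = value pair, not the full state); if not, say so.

step 1: x = -3 + (6) = 3, y = -6 + (-6) = -12 -> no discrepancy
step 2: x = 3 + (-3) = 0, y = -12 + (-1) = -13 -> verified
step 3: x = 0 + (-8) = -8, y = -13 + (5) = -8 -> same as recorded
step 4: x = -8 + (9) = 1, y = -8 + (-4) = -12 -> same as recorded
step 5: x = 1 + (0) = 1, y = -12 + (4) = -8 -> verified
step 6: x = 1 + (-4) = -3, y = -8 + (-8) = -16 -> in agreement
step 7: x = -3 + (4) = 1, y = -16 + (8) = -8 -> in agreement
step 8: x = 1 + (-1) = 0, y = -8 + (-8) = -16 -> checks out
step 9: x = 0 + (4) = 4, y = -16 + (-8) = -24 -> matches
step 10: x = 4 + (-2) = 2, y = -24 + (2) = -22 -> confirmed correct
step 11: x = 2 + (9) = 11, y = -22 + (7) = -15 -> confirmed correct
step 12: x = 11 + (-9) = 2, y = -15 + (1) = -14 -> consistent with the record
The recomputation confirms every line.

no error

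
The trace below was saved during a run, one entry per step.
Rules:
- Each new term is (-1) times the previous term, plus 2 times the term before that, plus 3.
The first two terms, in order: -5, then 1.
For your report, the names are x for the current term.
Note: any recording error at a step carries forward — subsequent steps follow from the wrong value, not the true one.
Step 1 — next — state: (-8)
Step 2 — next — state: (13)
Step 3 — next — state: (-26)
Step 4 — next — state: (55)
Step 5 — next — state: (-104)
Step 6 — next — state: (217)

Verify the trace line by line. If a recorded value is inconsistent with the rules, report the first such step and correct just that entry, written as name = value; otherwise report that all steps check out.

no error

Step 1: x = -1*(1) + (2)*(-5) + (3) = -8 — checks out.
Step 2: x = -1*(-8) + (2)*(1) + (3) = 13 — checks out.
Step 3: x = -1*(13) + (2)*(-8) + (3) = -26 — same as recorded.
Step 4: x = -1*(-26) + (2)*(13) + (3) = 55 — checks out.
Step 5: x = -1*(55) + (2)*(-26) + (3) = -104 — agrees with the trace.
Step 6: x = -1*(-104) + (2)*(55) + (3) = 217 — in agreement.
Each recorded entry agrees with the recomputation.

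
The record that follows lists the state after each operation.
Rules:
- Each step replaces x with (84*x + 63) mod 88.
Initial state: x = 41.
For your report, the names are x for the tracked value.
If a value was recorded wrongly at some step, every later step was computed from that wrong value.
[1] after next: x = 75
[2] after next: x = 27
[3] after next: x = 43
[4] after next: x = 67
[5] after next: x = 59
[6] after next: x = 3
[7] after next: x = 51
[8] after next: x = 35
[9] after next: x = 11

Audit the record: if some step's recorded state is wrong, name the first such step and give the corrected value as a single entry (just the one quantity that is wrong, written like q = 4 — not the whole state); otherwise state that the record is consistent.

1. x = (84*41 + 63) mod 88 = 75 (in agreement)
2. x = (84*75 + 63) mod 88 = 27 (matches)
3. x = (84*27 + 63) mod 88 = 43 (agrees with the record)
4. x = (84*43 + 63) mod 88 = 67 (same as recorded)
5. x = (84*67 + 63) mod 88 = 59 (no discrepancy)
6. x = (84*59 + 63) mod 88 = 3 (same as recorded)
7. x = (84*3 + 63) mod 88 = 51 (consistent with the record)
8. x = (84*51 + 63) mod 88 = 35 (in agreement)
9. x = (84*35 + 63) mod 88 = 11 (consistent with the record)
No step deviates from the rules.

no error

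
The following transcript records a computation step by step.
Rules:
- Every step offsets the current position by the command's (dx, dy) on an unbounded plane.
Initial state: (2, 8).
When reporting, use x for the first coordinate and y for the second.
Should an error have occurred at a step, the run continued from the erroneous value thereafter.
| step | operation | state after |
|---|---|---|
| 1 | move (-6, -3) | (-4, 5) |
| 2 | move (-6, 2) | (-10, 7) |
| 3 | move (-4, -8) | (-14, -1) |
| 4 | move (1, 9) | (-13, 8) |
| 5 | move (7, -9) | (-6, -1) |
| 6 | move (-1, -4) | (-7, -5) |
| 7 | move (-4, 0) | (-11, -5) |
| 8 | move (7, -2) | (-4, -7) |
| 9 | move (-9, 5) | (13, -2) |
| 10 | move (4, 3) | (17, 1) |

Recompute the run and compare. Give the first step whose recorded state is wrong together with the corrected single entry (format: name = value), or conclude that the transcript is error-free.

step 9, x = -13

Step 1: x = 2 + (-6) = -4, y = 8 + (-3) = 5 — consistent with the transcript.
Step 2: x = -4 + (-6) = -10, y = 5 + (2) = 7 — agrees with the transcript.
Step 3: x = -10 + (-4) = -14, y = 7 + (-8) = -1 — consistent with the transcript.
Step 4: x = -14 + (1) = -13, y = -1 + (9) = 8 — same as recorded.
Step 5: x = -13 + (7) = -6, y = 8 + (-9) = -1 — exactly as logged.
Step 6: x = -6 + (-1) = -7, y = -1 + (-4) = -5 — verified.
Step 7: x = -7 + (-4) = -11, y = -5 + (0) = -5 — confirmed correct.
Step 8: x = -11 + (7) = -4, y = -5 + (-2) = -7 — agrees with the transcript.
Step 9: x = -4 + (-9) = -13, y = -7 + (5) = -2 — this is not what the transcript shows.
Step 9 is the first one off; corrected, x = -13.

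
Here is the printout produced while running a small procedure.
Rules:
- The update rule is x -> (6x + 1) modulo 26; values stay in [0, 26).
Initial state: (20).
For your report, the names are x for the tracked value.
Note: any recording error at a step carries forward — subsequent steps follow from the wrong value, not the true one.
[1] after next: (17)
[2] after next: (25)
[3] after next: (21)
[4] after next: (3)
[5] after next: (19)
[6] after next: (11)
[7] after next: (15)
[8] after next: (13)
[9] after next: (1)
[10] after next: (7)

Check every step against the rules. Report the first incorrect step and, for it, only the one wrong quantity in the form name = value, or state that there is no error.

Recomputing the run from the initial state:
step 1: x = 17
step 2: x = 25
step 3: x = 21
step 4: x = 23
step 5: x = 9
step 6: x = 3
step 7: x = 19
step 8: x = 11
step 9: x = 15
step 10: x = 13
The first disagreement with the printout is at step 4, where the value should be x = 23.

step 4, x = 23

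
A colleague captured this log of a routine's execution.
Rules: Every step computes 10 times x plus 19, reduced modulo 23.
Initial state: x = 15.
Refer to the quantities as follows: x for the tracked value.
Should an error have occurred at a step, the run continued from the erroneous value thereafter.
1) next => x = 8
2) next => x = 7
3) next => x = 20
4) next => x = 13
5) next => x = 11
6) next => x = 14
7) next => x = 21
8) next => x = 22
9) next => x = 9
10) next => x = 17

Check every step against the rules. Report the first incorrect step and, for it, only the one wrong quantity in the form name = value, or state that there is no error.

1. x = (10*15 + 19) mod 23 = 8 (agrees with the log)
2. x = (10*8 + 19) mod 23 = 7 (verified)
3. x = (10*7 + 19) mod 23 = 20 (no discrepancy)
4. x = (10*20 + 19) mod 23 = 12 (the log disagrees here)
The audit stops at step 4: the recorded entry is wrong and should be x = 12.

step 4, x = 12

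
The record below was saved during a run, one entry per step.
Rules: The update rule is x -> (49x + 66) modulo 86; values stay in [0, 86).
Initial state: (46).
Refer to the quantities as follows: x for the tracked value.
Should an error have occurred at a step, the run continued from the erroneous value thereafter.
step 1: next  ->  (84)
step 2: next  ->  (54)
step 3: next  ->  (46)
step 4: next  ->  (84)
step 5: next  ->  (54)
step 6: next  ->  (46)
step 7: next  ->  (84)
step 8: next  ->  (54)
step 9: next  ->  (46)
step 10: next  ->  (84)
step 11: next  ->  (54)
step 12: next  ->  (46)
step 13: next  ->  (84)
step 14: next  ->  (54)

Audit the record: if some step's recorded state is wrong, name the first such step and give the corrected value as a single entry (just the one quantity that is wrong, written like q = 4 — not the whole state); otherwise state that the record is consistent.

step 1: x = (49*46 + 66) mod 86 = 84 -> no discrepancy
step 2: x = (49*84 + 66) mod 86 = 54 -> agrees with the record
step 3: x = (49*54 + 66) mod 86 = 46 -> verified
step 4: x = (49*46 + 66) mod 86 = 84 -> consistent with the record
step 5: x = (49*84 + 66) mod 86 = 54 -> in agreement
step 6: x = (49*54 + 66) mod 86 = 46 -> no discrepancy
step 7: x = (49*46 + 66) mod 86 = 84 -> exactly as logged
step 8: x = (49*84 + 66) mod 86 = 54 -> no discrepancy
step 9: x = (49*54 + 66) mod 86 = 46 -> agrees with the record
step 10: x = (49*46 + 66) mod 86 = 84 -> checks out
step 11: x = (49*84 + 66) mod 86 = 54 -> same as recorded
step 12: x = (49*54 + 66) mod 86 = 46 -> matches
step 13: x = (49*46 + 66) mod 86 = 84 -> consistent with the record
step 14: x = (49*84 + 66) mod 86 = 54 -> checks out
All steps check out; nothing to correct.

no error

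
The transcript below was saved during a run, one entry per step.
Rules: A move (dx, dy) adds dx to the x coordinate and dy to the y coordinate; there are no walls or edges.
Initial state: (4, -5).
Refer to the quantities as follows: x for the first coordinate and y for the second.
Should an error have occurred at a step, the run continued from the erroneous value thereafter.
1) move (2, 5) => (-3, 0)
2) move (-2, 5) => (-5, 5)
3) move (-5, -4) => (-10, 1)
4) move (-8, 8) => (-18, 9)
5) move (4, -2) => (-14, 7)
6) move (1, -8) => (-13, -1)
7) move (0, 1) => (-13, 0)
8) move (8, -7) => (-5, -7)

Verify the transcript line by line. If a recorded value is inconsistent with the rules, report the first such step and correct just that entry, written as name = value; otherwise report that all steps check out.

step 1, x = 6

Recomputing the run from the initial state:
step 1: x = 6, y = 0
step 2: x = 4, y = 5
step 3: x = -1, y = 1
step 4: x = -9, y = 9
step 5: x = -5, y = 7
step 6: x = -4, y = -1
step 7: x = -4, y = 0
step 8: x = 4, y = -7
The first disagreement with the transcript is at step 1, where the value should be x = 6.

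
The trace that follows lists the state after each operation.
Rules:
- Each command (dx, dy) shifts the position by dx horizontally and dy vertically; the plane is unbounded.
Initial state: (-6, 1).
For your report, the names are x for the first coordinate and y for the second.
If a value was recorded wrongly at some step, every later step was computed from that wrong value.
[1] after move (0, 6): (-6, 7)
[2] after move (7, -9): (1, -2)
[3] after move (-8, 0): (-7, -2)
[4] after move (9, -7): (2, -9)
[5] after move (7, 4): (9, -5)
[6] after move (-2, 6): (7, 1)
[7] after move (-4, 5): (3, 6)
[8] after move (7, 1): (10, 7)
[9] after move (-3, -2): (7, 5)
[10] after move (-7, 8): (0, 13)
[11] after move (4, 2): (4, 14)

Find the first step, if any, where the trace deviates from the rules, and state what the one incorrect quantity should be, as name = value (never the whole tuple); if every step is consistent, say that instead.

Recomputing the run from the initial state:
step 1: x = -6, y = 7
step 2: x = 1, y = -2
step 3: x = -7, y = -2
step 4: x = 2, y = -9
step 5: x = 9, y = -5
step 6: x = 7, y = 1
step 7: x = 3, y = 6
step 8: x = 10, y = 7
step 9: x = 7, y = 5
step 10: x = 0, y = 13
step 11: x = 4, y = 15
The first disagreement with the trace is at step 11, where the value should be y = 15.

step 11, y = 15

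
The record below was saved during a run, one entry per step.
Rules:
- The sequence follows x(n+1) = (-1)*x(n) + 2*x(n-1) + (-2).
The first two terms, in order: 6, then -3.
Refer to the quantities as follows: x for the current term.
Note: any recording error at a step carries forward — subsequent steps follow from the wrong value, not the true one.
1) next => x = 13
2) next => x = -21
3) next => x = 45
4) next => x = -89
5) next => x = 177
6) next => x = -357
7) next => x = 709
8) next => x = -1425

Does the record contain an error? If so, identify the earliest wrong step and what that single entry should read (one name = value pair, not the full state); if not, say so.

no error

1. x = -1*(-3) + (2)*(6) + (-2) = 13 (matches)
2. x = -1*(13) + (2)*(-3) + (-2) = -21 (exactly as logged)
3. x = -1*(-21) + (2)*(13) + (-2) = 45 (in agreement)
4. x = -1*(45) + (2)*(-21) + (-2) = -89 (consistent with the record)
5. x = -1*(-89) + (2)*(45) + (-2) = 177 (verified)
6. x = -1*(177) + (2)*(-89) + (-2) = -357 (consistent with the record)
7. x = -1*(-357) + (2)*(177) + (-2) = 709 (checks out)
8. x = -1*(709) + (2)*(-357) + (-2) = -1425 (consistent with the record)
All steps check out; nothing to correct.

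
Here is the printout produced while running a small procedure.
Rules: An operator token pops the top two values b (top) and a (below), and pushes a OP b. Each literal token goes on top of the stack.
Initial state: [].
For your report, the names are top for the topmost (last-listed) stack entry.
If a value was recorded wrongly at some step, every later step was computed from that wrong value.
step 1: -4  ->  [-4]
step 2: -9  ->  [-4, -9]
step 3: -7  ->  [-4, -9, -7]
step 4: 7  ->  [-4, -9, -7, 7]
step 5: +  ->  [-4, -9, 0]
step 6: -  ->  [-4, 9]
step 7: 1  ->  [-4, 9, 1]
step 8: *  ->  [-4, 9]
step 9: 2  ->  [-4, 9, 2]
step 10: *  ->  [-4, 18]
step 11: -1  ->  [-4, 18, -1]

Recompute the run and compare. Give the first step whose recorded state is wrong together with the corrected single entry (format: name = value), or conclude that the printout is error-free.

1. push -4: top = -4 (agrees with the printout)
2. push -9: top = -9 (matches)
3. push -7: top = -7 (matches)
4. push 7: top = 7 (same as recorded)
5. -7 + 7 = 0 (same as recorded)
6. -9 - 0 = -9 (the printout disagrees here)
First deviation found at step 6; the corrected entry is top = -9.

step 6, top = -9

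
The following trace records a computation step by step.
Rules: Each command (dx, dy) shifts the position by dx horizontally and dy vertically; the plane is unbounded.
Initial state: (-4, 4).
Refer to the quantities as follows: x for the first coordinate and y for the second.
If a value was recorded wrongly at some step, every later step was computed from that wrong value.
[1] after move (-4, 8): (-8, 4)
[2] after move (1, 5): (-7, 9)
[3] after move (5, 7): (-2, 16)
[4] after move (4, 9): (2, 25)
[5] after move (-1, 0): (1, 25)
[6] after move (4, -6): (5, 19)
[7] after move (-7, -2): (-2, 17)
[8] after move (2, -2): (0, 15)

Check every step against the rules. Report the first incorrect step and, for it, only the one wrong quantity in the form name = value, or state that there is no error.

step 1, y = 12

Step 1: x = -4 + (-4) = -8, y = 4 + (8) = 12 — the entry is off here.
First incorrect step: 1; the correct value is y = 12.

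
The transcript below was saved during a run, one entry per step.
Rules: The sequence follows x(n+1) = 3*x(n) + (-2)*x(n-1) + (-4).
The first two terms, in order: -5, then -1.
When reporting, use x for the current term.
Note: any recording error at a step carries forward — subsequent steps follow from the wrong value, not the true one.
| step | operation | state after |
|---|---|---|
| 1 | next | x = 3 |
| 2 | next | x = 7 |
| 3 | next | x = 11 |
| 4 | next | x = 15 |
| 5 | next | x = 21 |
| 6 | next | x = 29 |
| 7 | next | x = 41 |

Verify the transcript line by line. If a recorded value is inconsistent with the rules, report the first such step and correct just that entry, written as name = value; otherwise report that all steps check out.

Step 1: x = 3*(-1) + (-2)*(-5) + (-4) = 3 — checks out.
Step 2: x = 3*(3) + (-2)*(-1) + (-4) = 7 — verified.
Step 3: x = 3*(7) + (-2)*(3) + (-4) = 11 — matches.
Step 4: x = 3*(11) + (-2)*(7) + (-4) = 15 — matches.
Step 5: x = 3*(15) + (-2)*(11) + (-4) = 19 — the transcript has a different value.
The audit stops at step 5: the recorded entry is wrong and should be x = 19.

step 5, x = 19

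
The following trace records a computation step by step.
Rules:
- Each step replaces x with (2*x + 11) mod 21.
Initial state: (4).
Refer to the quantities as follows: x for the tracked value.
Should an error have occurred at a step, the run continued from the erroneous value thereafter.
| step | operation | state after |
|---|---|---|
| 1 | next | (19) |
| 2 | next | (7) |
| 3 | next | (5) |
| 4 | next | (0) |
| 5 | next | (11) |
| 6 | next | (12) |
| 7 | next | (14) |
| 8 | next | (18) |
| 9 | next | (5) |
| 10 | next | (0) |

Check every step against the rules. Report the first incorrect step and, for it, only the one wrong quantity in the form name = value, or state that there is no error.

Step 1: x = (2*4 + 11) mod 21 = 19 — agrees with the trace.
Step 2: x = (2*19 + 11) mod 21 = 7 — verified.
Step 3: x = (2*7 + 11) mod 21 = 4 — first mismatch against the trace.
First incorrect step: 3; the correct value is x = 4.

step 3, x = 4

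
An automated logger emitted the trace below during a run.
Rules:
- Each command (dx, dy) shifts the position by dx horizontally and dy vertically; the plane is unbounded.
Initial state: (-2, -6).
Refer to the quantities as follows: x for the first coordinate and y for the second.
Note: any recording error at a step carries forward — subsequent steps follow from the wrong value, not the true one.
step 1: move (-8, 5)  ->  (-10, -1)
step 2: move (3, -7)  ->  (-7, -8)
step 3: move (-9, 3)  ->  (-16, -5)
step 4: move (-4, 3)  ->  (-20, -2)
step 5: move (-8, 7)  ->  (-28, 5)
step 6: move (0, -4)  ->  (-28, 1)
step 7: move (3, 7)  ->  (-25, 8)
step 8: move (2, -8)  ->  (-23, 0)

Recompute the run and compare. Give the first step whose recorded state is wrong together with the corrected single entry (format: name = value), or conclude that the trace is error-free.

step 1: x = -2 + (-8) = -10, y = -6 + (5) = -1 -> consistent with the trace
step 2: x = -10 + (3) = -7, y = -1 + (-7) = -8 -> matches
step 3: x = -7 + (-9) = -16, y = -8 + (3) = -5 -> matches
step 4: x = -16 + (-4) = -20, y = -5 + (3) = -2 -> checks out
step 5: x = -20 + (-8) = -28, y = -2 + (7) = 5 -> confirmed correct
step 6: x = -28 + (0) = -28, y = 5 + (-4) = 1 -> verified
step 7: x = -28 + (3) = -25, y = 1 + (7) = 8 -> checks out
step 8: x = -25 + (2) = -23, y = 8 + (-8) = 0 -> agrees with the trace
All steps check out; nothing to correct.

no error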